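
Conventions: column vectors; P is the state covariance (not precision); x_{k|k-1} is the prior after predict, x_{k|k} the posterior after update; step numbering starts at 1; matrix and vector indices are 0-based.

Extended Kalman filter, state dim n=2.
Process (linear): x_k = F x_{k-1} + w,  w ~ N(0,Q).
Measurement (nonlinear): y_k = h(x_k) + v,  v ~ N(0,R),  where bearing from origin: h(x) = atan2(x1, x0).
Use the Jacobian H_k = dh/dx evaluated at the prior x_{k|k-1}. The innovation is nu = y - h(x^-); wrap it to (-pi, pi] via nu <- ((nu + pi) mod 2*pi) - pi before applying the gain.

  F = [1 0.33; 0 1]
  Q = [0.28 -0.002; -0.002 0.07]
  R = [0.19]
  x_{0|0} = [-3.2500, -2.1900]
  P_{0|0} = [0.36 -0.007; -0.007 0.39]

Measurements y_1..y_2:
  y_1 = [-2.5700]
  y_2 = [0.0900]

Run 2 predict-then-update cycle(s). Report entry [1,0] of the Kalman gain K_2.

step 1: x^-=[-3.9727, -2.1900]  P^-=[0.6779 0.1197; 0.1197 0.4600]  H_jac=[0.1064 -0.1931]  S=[0.2099]  K=[0.2336; -0.3624]  nu=[0.0678]  x^+=[-3.9569, -2.2146]  P^+=[0.6664 0.1375; 0.1375 0.4324]
step 2: x^-=[-4.6877, -2.2146]  P^-=[1.0842 0.2782; 0.2782 0.5024]  H_jac=[0.0824 -0.1744]  S=[0.2046]  K=[0.1994; -0.3162]  nu=[2.7902]  x^+=[-4.1312, -3.0968]  P^+=[1.0761 0.2911; 0.2911 0.4820]

K[1,0] = -0.3162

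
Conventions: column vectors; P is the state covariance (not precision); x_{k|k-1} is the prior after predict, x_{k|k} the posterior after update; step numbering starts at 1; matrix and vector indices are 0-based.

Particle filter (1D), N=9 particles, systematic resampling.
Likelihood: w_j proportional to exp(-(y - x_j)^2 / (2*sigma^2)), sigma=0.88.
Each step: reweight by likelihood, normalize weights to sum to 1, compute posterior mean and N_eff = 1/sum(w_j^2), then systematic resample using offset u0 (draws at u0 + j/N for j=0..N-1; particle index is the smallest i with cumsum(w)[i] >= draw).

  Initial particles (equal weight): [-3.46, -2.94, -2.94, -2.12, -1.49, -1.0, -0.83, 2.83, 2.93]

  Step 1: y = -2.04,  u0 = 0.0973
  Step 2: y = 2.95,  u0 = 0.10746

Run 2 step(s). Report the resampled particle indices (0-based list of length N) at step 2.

resampled_idx = [7, 7, 8, 8, 8, 8, 8, 8, 8]

step 1: w=[0.0654, 0.1424, 0.1424, 0.2393, 0.1976, 0.1195, 0.0934, 0.0000, 0.0000]  mean=-2.0623  Neff=6.0917  idx=[1, 2, 2, 3, 3, 4, 4, 5, 6]
step 2: w=[0.0000, 0.0000, 0.0000, 0.0004, 0.0004, 0.0202, 0.0202, 0.2874, 0.6713]  mean=-0.9066  Neff=1.8723  idx=[7, 7, 8, 8, 8, 8, 8, 8, 8]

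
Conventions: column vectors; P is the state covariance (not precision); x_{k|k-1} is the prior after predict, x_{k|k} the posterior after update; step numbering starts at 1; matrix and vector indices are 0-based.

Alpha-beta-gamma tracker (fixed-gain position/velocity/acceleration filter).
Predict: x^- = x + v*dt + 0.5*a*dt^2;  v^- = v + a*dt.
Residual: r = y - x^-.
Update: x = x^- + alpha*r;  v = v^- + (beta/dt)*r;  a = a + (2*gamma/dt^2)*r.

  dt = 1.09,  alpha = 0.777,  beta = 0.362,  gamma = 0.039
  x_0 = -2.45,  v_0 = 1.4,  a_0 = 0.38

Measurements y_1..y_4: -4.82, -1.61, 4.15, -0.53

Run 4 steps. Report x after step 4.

x_post = 1.0696

step 1: x_pred=-0.6983  r=-4.1217  x^+=-3.9009  v^+=0.4453  a^+=0.1094
step 2: x_pred=-3.3505  r=1.7405  x^+=-1.9981  v^+=1.1426  a^+=0.2237
step 3: x_pred=-0.6198  r=4.7698  x^+=3.0863  v^+=2.9705  a^+=0.5368
step 4: x_pred=6.6431  r=-7.1731  x^+=1.0696  v^+=1.1734  a^+=0.0659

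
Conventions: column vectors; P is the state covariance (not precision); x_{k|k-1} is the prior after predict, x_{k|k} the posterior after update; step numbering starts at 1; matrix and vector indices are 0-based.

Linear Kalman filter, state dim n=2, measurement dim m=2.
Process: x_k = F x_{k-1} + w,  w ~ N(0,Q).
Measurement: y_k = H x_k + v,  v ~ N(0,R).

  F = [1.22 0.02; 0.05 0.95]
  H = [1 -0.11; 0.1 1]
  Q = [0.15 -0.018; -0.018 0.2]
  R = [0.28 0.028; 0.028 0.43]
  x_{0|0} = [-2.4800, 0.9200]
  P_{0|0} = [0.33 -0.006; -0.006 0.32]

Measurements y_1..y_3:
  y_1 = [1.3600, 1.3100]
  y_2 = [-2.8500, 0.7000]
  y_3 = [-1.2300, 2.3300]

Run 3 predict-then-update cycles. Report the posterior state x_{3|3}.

x_post = [-1.4132, 1.5750]

step 1: x^-=[-3.0072, 0.7500]  P^-=[0.6410 0.0013; 0.0013 0.4891]  S=[0.9266 0.0395; 0.0395 0.9257]  K=[0.6898 0.0411; -0.0794 0.5318]  nu=[4.4497, 0.8607]  x^+=[0.0978, 0.8545]  P^+=[0.1962 0.0174; 0.0174 0.2247]
step 2: x^-=[0.1364, 0.8166]  P^-=[0.4430 0.0184; 0.0184 0.4050]  S=[0.7238 0.0460; 0.0460 0.8431]  K=[0.6066 0.0413; -0.0670 0.4862]  nu=[-2.8966, -0.1303]  x^+=[-1.6260, 0.9473]  P^+=[0.1729 0.0175; 0.0175 0.2054]
step 3: x^-=[-1.9648, 0.8187]  P^-=[0.4083 0.0167; 0.0167 0.3875]  S=[0.6893 0.0427; 0.0427 0.8249]  K=[0.5872 0.0393; -0.0671 0.4752]  nu=[0.8248, 1.7078]  x^+=[-1.4132, 1.5750]  P^+=[0.1674 0.0166; 0.0166 0.2008]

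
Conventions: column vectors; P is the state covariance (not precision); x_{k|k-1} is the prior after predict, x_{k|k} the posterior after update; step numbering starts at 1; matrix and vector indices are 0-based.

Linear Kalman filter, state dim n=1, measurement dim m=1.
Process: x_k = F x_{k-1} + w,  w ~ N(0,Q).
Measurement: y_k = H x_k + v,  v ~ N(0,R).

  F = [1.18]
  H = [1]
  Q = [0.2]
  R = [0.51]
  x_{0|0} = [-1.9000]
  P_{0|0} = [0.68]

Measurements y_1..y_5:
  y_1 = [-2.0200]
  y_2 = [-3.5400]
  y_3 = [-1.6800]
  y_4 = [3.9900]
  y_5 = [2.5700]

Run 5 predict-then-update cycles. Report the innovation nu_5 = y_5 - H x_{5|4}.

step 1: x^-=[-2.2420]  P^-=[1.1468]  S=[1.6568]  K=[0.6922]  nu=[0.2220]  x^+=[-2.0883]  P^+=[0.3530]
step 2: x^-=[-2.4642]  P^-=[0.6915]  S=[1.2015]  K=[0.5755]  nu=[-1.0758]  x^+=[-3.0834]  P^+=[0.2935]
step 3: x^-=[-3.6384]  P^-=[0.6087]  S=[1.1187]  K=[0.5441]  nu=[1.9584]  x^+=[-2.5728]  P^+=[0.2775]
step 4: x^-=[-3.0359]  P^-=[0.5864]  S=[1.0964]  K=[0.5348]  nu=[7.0259]  x^+=[0.7218]  P^+=[0.2728]
step 5: x^-=[0.8517]  P^-=[0.5798]  S=[1.0898]  K=[0.5320]  nu=[1.7183]  x^+=[1.7659]  P^+=[0.2713]

innov = [1.7183]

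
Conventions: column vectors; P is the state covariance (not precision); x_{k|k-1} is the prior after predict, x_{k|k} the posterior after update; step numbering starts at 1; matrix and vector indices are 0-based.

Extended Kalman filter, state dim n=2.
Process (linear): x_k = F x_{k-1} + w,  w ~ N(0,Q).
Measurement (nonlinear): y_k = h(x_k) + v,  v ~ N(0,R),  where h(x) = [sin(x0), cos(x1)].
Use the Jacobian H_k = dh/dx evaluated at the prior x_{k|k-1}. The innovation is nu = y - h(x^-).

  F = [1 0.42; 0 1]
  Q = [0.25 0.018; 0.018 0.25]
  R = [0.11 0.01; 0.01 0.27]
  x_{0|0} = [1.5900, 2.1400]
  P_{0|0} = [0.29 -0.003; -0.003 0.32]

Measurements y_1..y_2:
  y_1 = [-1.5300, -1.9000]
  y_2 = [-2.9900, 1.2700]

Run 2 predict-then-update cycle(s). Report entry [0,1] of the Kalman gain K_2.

K[0,1] = -0.0160

step 1: x^-=[2.4888, 2.1400]  P^-=[0.5939 0.1494; 0.1494 0.5700]  H_jac=[-0.7944 0.0000; 0.0000 -0.8423]  S=[0.4848 0.1100; 0.1100 0.6744]  K=[-0.9666 -0.0290; -0.0865 -0.6978]  nu=[-2.1374, -1.3610]  x^+=[4.5943, 3.2747]  P^+=[0.1342 0.0208; 0.0208 0.2247]
step 2: x^-=[5.9697, 3.2747]  P^-=[0.4413 0.1331; 0.1331 0.4747]  H_jac=[0.9513 0.0000; 0.0000 0.1327]  S=[0.5093 0.0268; 0.0268 0.2784]  K=[0.8250 -0.0160; 0.2380 0.2033]  nu=[-2.6816, 2.2612]  x^+=[3.7211, 3.0963]  P^+=[0.0952 0.0297; 0.0297 0.4318]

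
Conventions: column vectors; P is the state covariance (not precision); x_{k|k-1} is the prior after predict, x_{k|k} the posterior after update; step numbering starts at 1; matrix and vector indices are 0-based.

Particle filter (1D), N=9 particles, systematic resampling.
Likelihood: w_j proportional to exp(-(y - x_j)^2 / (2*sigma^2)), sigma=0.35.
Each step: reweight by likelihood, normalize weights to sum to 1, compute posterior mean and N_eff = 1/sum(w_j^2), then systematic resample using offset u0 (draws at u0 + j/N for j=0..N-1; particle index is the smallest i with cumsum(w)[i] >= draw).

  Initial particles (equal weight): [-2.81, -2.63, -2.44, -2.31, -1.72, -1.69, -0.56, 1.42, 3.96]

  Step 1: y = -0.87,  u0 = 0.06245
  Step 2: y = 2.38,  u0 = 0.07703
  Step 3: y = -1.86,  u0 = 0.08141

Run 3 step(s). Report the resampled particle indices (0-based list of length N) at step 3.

step 1: w=[0.0000, 0.0000, 0.0001, 0.0003, 0.0661, 0.0811, 0.8524, 0.0000, 0.0000]  mean=-0.7289  Neff=1.3557  idx=[4, 6, 6, 6, 6, 6, 6, 6, 6]
step 2: w=[0.0000, 0.1250, 0.1250, 0.1250, 0.1250, 0.1250, 0.1250, 0.1250, 0.1250]  mean=-0.5600  Neff=8.0000  idx=[1, 2, 3, 4, 5, 6, 6, 7, 8]
step 3: w=[0.1111, 0.1111, 0.1111, 0.1111, 0.1111, 0.1111, 0.1111, 0.1111, 0.1111]  mean=-0.5600  Neff=9.0000  idx=[0, 1, 2, 3, 4, 5, 6, 7, 8]

resampled_idx = [0, 1, 2, 3, 4, 5, 6, 7, 8]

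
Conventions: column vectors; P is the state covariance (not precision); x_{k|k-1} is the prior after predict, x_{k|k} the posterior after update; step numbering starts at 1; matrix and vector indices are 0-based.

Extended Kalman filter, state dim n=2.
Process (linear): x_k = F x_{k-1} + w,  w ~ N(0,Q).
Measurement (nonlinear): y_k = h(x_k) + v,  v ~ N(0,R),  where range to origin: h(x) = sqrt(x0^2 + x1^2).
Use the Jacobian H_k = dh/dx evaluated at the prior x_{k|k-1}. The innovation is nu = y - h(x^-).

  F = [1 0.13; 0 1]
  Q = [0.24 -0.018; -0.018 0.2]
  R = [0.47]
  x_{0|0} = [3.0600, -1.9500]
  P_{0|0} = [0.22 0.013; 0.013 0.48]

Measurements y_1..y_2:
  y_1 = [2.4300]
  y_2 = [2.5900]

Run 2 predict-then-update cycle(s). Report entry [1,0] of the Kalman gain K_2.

step 1: x^-=[2.8065, -1.9500]  P^-=[0.4715 0.0574; 0.0574 0.6800]  H_jac=[0.8212 -0.5706]  S=[0.9556]  K=[0.3709; -0.3567]  nu=[-0.9874]  x^+=[2.4402, -1.5978]  P^+=[0.3400 0.1838; 0.1838 0.5584]
step 2: x^-=[2.2325, -1.5978]  P^-=[0.6373 0.2384; 0.2384 0.7584]  H_jac=[0.8132 -0.5820]  S=[0.9226]  K=[0.4113; -0.2683]  nu=[-0.1554]  x^+=[2.1686, -1.5561]  P^+=[0.4812 0.3402; 0.3402 0.6920]

K[1,0] = -0.2683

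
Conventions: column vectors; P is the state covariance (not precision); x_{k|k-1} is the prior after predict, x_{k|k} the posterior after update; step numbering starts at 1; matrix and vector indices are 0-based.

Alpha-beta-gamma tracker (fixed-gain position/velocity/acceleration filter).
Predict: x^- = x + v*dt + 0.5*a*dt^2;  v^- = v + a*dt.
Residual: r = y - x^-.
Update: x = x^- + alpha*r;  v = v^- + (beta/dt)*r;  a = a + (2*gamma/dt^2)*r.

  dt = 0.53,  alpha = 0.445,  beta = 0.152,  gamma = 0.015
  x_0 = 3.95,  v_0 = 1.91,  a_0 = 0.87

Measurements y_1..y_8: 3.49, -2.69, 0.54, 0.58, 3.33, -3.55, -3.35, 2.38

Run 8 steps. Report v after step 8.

step 1: x_pred=5.0845  r=-1.5945  x^+=4.3749  v^+=1.9138  a^+=0.6997
step 2: x_pred=5.4875  r=-8.1775  x^+=1.8485  v^+=-0.0606  a^+=-0.1736
step 3: x_pred=1.7920  r=-1.2520  x^+=1.2349  v^+=-0.5117  a^+=-0.3074
step 4: x_pred=0.9205  r=-0.3405  x^+=0.7690  v^+=-0.7723  a^+=-0.3437
step 5: x_pred=0.3114  r=3.0186  x^+=1.6547  v^+=-0.0887  a^+=-0.0213
step 6: x_pred=1.6047  r=-5.1547  x^+=-0.6892  v^+=-1.5784  a^+=-0.5719
step 7: x_pred=-1.6060  r=-1.7440  x^+=-2.3821  v^+=-2.3816  a^+=-0.7581
step 8: x_pred=-3.7508  r=6.1308  x^+=-1.0226  v^+=-1.0251  a^+=-0.1033

v_post = -1.0251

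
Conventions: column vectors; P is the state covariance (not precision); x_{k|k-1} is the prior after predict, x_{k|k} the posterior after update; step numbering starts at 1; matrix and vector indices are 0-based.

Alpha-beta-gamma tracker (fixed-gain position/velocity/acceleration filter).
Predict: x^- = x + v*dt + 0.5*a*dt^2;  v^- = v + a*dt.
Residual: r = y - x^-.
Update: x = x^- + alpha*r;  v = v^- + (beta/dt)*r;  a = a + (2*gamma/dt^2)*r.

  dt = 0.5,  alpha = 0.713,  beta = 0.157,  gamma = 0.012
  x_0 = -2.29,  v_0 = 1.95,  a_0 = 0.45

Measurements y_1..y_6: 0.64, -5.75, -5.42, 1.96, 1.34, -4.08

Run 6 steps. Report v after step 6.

v_post = 0.4622

step 1: x_pred=-1.2588  r=1.8988  x^+=0.0951  v^+=2.7712  a^+=0.6323
step 2: x_pred=1.5597  r=-7.3097  x^+=-3.6521  v^+=0.7921  a^+=-0.0695
step 3: x_pred=-3.2647  r=-2.1553  x^+=-4.8014  v^+=0.0806  a^+=-0.2764
step 4: x_pred=-4.7957  r=6.7557  x^+=0.0211  v^+=2.0637  a^+=0.3722
step 5: x_pred=1.0995  r=0.2405  x^+=1.2710  v^+=2.3253  a^+=0.3953
step 6: x_pred=2.4831  r=-6.5631  x^+=-2.1964  v^+=0.4622  a^+=-0.2348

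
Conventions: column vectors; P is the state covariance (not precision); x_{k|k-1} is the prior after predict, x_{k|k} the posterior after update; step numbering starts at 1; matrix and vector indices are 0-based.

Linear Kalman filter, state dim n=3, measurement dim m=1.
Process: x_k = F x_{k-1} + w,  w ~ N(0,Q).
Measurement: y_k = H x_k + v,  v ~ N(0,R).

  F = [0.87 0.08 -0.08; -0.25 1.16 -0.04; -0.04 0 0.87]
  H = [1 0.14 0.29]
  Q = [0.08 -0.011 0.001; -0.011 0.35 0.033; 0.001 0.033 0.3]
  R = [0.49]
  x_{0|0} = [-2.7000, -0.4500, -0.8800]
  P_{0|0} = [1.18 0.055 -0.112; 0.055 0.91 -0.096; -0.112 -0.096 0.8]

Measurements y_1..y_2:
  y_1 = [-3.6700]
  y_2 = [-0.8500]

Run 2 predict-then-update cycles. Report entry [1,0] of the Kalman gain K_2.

step 1: x^-=[-2.3146, 0.1882, -0.6576]  P^-=[1.0086 -0.1154 -0.1877; -0.1154 1.6243 -0.0583; -0.1877 -0.0583 0.9152]  S=[1.4614]  K=[0.6418; 0.0651; 0.0476]  nu=[-1.1910]  x^+=[-3.0790, 0.1107, -0.7143]  P^+=[0.4066 -0.1764 -0.2323; -0.1764 1.6181 -0.0628; -0.2323 -0.0628 0.9119]
step 2: x^-=[-2.6128, 0.9267, -0.4982]  P^-=[0.4125 -0.1114 -0.2570; -0.1114 2.6577 0.0003; -0.2570 0.0003 1.0070]  S=[0.8590]  K=[0.3753; 0.3036; 0.0408]  nu=[1.7775]  x^+=[-1.9457, 1.4663, -0.4257]  P^+=[0.2915 -0.2093 -0.2702; -0.2093 2.5785 -0.0104; -0.2702 -0.0104 1.0056]

K[1,0] = 0.3036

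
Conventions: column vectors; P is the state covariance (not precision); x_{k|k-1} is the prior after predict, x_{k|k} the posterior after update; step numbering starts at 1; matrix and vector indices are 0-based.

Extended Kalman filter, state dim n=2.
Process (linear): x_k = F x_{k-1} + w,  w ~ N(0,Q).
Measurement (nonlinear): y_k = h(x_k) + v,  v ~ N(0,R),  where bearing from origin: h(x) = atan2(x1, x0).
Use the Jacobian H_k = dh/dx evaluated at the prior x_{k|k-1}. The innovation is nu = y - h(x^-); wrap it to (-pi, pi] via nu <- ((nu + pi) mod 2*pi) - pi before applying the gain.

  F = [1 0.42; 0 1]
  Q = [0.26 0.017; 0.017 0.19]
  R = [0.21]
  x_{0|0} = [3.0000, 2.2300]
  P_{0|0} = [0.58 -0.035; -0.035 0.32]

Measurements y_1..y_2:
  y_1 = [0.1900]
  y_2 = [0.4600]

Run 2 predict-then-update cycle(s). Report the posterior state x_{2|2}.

step 1: x^-=[3.9366, 2.2300]  P^-=[0.8670 0.1164; 0.1164 0.5100]  H_jac=[-0.1089 0.1923]  S=[0.2343]  K=[-0.3076; 0.3645]  nu=[-0.3254]  x^+=[4.0367, 2.1114]  P^+=[0.8449 0.1427; 0.1427 0.4789]
step 2: x^-=[4.9235, 2.1114]  P^-=[1.3092 0.3608; 0.3608 0.6689]  H_jac=[-0.0736 0.1716]  S=[0.2277]  K=[-0.1512; 0.3874]  nu=[0.0549]  x^+=[4.9152, 2.1326]  P^+=[1.3040 0.3741; 0.3741 0.6347]

x_post = [4.9152, 2.1326]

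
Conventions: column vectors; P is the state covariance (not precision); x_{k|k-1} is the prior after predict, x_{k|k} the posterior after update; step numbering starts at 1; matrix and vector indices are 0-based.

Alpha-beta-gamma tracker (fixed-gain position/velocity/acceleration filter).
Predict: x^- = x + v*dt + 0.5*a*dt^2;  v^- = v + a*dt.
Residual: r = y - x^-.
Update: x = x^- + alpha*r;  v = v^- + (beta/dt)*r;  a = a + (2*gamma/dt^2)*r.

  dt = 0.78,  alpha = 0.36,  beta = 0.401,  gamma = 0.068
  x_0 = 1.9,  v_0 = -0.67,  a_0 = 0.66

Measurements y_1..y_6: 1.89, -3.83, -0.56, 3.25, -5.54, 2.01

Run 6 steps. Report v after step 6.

v_post = 1.3208

step 1: x_pred=1.5782  r=0.3118  x^+=1.6904  v^+=0.0051  a^+=0.7297
step 2: x_pred=1.9164  r=-5.7464  x^+=-0.1523  v^+=-2.3800  a^+=-0.5548
step 3: x_pred=-2.1775  r=1.6175  x^+=-1.5952  v^+=-1.9812  a^+=-0.1933
step 4: x_pred=-3.1993  r=6.4493  x^+=-0.8775  v^+=1.1837  a^+=1.2484
step 5: x_pred=0.4255  r=-5.9655  x^+=-1.7221  v^+=-0.9095  a^+=-0.0851
step 6: x_pred=-2.4574  r=4.4674  x^+=-0.8491  v^+=1.3208  a^+=0.9135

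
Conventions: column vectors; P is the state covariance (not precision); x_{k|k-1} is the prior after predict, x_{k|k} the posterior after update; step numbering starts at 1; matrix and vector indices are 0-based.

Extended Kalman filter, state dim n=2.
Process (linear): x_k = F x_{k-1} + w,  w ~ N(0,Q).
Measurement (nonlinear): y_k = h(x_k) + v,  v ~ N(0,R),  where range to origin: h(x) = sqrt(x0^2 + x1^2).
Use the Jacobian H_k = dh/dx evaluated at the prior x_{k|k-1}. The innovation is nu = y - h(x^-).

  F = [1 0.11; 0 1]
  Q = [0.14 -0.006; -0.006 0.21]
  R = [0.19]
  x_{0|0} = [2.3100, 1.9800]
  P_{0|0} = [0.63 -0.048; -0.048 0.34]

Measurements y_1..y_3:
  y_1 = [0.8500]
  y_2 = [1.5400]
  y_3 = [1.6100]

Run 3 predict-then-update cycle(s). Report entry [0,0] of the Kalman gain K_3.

step 1: x^-=[2.5278, 1.9800]  P^-=[0.7636 -0.0166; -0.0166 0.5500]  H_jac=[0.7872 0.6166]  S=[0.8562]  K=[0.6901; 0.3808]  nu=[-2.3609]  x^+=[0.8986, 1.0809]  P^+=[0.3558 -0.2416; -0.2416 0.4258]
step 2: x^-=[1.0175, 1.0809]  P^-=[0.4478 -0.2008; -0.2008 0.6358]  H_jac=[0.6854 0.7281]  S=[0.5371]  K=[0.2993; 0.6058]  nu=[0.0556]  x^+=[1.0341, 1.1145]  P^+=[0.3997 -0.2982; -0.2982 0.4387]
step 3: x^-=[1.1567, 1.1145]  P^-=[0.4794 -0.2559; -0.2559 0.6487]  H_jac=[0.7201 0.6939]  S=[0.4952]  K=[0.3386; 0.5369]  nu=[0.0037]  x^+=[1.1580, 1.1165]  P^+=[0.4226 -0.3459; -0.3459 0.5060]

K[0,0] = 0.3386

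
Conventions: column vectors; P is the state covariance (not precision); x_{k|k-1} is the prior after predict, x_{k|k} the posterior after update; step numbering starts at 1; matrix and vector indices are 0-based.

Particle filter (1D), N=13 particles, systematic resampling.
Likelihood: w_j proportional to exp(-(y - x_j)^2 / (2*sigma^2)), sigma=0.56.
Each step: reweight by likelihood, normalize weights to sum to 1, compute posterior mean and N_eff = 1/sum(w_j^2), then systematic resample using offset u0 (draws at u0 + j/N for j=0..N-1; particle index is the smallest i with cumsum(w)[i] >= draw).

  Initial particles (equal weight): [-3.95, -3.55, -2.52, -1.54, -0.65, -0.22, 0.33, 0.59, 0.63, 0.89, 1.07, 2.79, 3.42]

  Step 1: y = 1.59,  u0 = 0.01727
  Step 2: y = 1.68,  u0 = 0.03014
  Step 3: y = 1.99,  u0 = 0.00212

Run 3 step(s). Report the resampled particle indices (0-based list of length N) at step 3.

resampled_idx = [0, 2, 4, 5, 6, 7, 7, 8, 9, 10, 10, 11, 12]

step 1: w=[0.0000, 0.0000, 0.0000, 0.0000, 0.0002, 0.0031, 0.0459, 0.1173, 0.1329, 0.2644, 0.3753, 0.0581, 0.0028]  mean=0.9758  Neff=4.0377  idx=[6, 7, 8, 8, 9, 9, 9, 9, 10, 10, 10, 10, 11]
step 2: w=[0.0125, 0.0344, 0.0394, 0.0394, 0.0844, 0.0844, 0.0844, 0.0844, 0.1262, 0.1262, 0.1262, 0.1262, 0.0320]  mean=1.0039  Neff=10.2407  idx=[1, 3, 4, 5, 6, 7, 8, 8, 9, 10, 10, 11, 11]
step 3: w=[0.0176, 0.0210, 0.0583, 0.0583, 0.0583, 0.0583, 0.1040, 0.1040, 0.1040, 0.1040, 0.1040, 0.1040, 0.1040]  mean=1.0103  Neff=11.0982  idx=[0, 2, 4, 5, 6, 7, 7, 8, 9, 10, 10, 11, 12]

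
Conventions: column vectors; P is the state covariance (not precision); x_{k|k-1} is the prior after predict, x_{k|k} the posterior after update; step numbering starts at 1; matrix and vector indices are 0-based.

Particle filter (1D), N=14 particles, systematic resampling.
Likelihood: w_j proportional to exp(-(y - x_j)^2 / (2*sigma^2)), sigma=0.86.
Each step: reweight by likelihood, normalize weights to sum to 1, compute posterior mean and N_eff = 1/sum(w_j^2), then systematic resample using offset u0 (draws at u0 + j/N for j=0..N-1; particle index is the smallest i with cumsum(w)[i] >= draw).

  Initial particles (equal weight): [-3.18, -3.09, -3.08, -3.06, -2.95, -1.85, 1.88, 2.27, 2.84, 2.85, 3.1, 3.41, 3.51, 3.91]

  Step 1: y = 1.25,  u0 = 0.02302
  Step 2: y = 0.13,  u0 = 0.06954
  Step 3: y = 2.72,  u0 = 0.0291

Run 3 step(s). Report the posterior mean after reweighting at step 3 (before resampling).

step 1: w=[0.0000, 0.0000, 0.0000, 0.0000, 0.0000, 0.0008, 0.4246, 0.2748, 0.1005, 0.0984, 0.0549, 0.0237, 0.0176, 0.0046]  mean=2.3173  Neff=3.5778  idx=[6, 6, 6, 6, 6, 6, 7, 7, 7, 7, 8, 9, 9, 10]
step 2: w=[0.1313, 0.1313, 0.1313, 0.1313, 0.1313, 0.1313, 0.0471, 0.0471, 0.0471, 0.0471, 0.0073, 0.0070, 0.0070, 0.0027]  mean=1.9773  Neff=8.8931  idx=[0, 1, 1, 2, 2, 3, 3, 4, 4, 5, 5, 7, 8, 13]
step 3: w=[0.0655, 0.0655, 0.0655, 0.0655, 0.0655, 0.0655, 0.0655, 0.0655, 0.0655, 0.0655, 0.0655, 0.0920, 0.0920, 0.0957]  mean=2.0685  Neff=13.6512  idx=[0, 1, 2, 3, 4, 5, 6, 8, 9, 10, 11, 12, 12, 13]

post_mean = 2.0685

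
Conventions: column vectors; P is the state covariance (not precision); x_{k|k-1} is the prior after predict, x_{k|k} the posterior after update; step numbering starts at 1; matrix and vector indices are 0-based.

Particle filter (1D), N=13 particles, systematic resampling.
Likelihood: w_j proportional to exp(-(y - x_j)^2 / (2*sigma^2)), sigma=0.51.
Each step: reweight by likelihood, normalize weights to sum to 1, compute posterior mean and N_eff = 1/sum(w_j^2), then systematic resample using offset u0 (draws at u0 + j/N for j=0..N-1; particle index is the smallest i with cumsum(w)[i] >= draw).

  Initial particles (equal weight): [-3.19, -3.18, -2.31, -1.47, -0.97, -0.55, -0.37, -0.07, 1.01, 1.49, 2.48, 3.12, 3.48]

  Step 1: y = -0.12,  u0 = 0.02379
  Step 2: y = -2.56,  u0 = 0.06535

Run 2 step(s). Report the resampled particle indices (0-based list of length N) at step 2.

step 1: w=[0.0000, 0.0000, 0.0000, 0.0102, 0.0844, 0.2372, 0.3001, 0.3368, 0.0291, 0.0023, 0.0000, 0.0000, 0.0000]  mean=-0.3291  Neff=3.7343  idx=[4, 5, 5, 5, 5, 6, 6, 6, 7, 7, 7, 7, 7]
step 2: w=[0.7928, 0.0433, 0.0433, 0.0433, 0.0433, 0.0101, 0.0101, 0.0101, 0.0007, 0.0007, 0.0007, 0.0007, 0.0007]  mean=-0.8759  Neff=1.5713  idx=[0, 0, 0, 0, 0, 0, 0, 0, 0, 0, 1, 3, 7]

resampled_idx = [0, 0, 0, 0, 0, 0, 0, 0, 0, 0, 1, 3, 7]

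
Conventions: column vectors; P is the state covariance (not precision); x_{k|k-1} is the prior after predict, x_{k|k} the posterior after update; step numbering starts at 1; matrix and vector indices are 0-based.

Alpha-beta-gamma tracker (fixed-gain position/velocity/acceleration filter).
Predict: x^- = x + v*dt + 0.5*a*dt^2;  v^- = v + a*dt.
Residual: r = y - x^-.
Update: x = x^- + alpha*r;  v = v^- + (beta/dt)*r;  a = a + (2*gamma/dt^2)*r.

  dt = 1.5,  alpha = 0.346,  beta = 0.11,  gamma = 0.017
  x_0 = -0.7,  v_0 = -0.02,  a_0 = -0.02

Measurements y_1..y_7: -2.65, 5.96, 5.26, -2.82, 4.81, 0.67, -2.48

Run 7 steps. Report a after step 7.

a_post = -0.0801

step 1: x_pred=-0.7525  r=-1.8975  x^+=-1.4090  v^+=-0.1891  a^+=-0.0487
step 2: x_pred=-1.7475  r=7.7075  x^+=0.9193  v^+=0.3031  a^+=0.0678
step 3: x_pred=1.4501  r=3.8099  x^+=2.7684  v^+=0.6841  a^+=0.1254
step 4: x_pred=3.9356  r=-6.7556  x^+=1.5982  v^+=0.3768  a^+=0.0233
step 5: x_pred=2.1895  r=2.6205  x^+=3.0962  v^+=0.6039  a^+=0.0629
step 6: x_pred=4.0728  r=-3.4028  x^+=2.8954  v^+=0.4487  a^+=0.0115
step 7: x_pred=3.5813  r=-6.0613  x^+=1.4841  v^+=0.0214  a^+=-0.0801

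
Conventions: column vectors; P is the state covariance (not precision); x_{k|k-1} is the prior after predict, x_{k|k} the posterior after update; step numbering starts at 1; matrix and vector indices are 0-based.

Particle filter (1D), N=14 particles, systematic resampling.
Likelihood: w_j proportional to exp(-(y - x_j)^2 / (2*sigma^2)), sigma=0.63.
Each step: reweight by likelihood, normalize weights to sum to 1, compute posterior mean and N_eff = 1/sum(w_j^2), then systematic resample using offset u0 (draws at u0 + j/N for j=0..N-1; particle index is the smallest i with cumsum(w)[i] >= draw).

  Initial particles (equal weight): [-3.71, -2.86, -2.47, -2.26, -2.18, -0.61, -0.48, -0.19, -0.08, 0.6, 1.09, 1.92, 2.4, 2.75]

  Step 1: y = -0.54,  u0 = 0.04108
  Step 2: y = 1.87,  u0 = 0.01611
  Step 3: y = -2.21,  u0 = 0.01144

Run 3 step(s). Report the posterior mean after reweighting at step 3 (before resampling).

post_mean = -0.3451

step 1: w=[0.0000, 0.0003, 0.0023, 0.0062, 0.0086, 0.2541, 0.2546, 0.2191, 0.1959, 0.0497, 0.0090, 0.0001, 0.0000, 0.0000]  mean=-0.3340  Neff=4.5778  idx=[5, 5, 5, 5, 6, 6, 6, 7, 7, 7, 8, 8, 8, 9]
step 2: w=[0.0025, 0.0025, 0.0025, 0.0025, 0.0054, 0.0054, 0.0054, 0.0273, 0.0273, 0.0273, 0.0475, 0.0475, 0.0475, 0.7495]  mean=0.4089  Neff=1.7518  idx=[5, 9, 11, 12, 13, 13, 13, 13, 13, 13, 13, 13, 13, 13]
step 3: w=[0.6407, 0.1628, 0.0916, 0.0916, 0.0013, 0.0013, 0.0013, 0.0013, 0.0013, 0.0013, 0.0013, 0.0013, 0.0013, 0.0013]  mean=-0.3451  Neff=2.2037  idx=[0, 0, 0, 0, 0, 0, 0, 0, 0, 1, 1, 1, 2, 3]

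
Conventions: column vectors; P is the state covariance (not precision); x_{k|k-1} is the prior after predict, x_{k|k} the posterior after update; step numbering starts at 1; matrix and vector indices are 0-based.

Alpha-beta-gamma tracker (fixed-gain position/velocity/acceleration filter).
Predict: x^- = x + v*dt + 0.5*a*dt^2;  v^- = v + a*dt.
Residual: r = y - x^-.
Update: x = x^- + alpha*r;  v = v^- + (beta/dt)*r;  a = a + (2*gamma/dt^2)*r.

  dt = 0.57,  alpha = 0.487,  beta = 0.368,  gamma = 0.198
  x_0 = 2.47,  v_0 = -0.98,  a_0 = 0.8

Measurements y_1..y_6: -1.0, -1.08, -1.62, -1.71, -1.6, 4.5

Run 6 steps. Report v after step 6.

step 1: x_pred=2.0414  r=-3.0414  x^+=0.5602  v^+=-2.4875  a^+=-2.9069
step 2: x_pred=-1.3299  r=0.2499  x^+=-1.2082  v^+=-3.9831  a^+=-2.6023
step 3: x_pred=-3.9013  r=2.2813  x^+=-2.7903  v^+=-3.9936  a^+=0.1783
step 4: x_pred=-5.0377  r=3.3277  x^+=-3.4171  v^+=-1.7436  a^+=4.2342
step 5: x_pred=-3.7231  r=2.1231  x^+=-2.6892  v^+=2.0406  a^+=6.8219
step 6: x_pred=-0.4178  r=4.9178  x^+=1.9772  v^+=9.1041  a^+=12.8159

v_post = 9.1041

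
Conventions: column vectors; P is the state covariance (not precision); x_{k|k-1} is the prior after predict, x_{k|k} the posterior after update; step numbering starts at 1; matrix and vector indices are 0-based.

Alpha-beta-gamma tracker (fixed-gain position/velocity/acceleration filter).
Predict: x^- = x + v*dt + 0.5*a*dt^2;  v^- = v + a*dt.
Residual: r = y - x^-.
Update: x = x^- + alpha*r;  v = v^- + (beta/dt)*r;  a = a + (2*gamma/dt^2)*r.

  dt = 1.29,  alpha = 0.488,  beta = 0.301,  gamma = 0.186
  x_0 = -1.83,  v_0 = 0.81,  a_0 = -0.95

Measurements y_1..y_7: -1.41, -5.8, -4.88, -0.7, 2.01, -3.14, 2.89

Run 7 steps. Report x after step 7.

x_post = 6.4382

step 1: x_pred=-1.5755  r=0.1655  x^+=-1.4948  v^+=-0.3769  a^+=-0.9130
step 2: x_pred=-2.7406  r=-3.0594  x^+=-4.2336  v^+=-2.2685  a^+=-1.5969
step 3: x_pred=-8.4886  r=3.6086  x^+=-6.7276  v^+=-3.4865  a^+=-0.7902
step 4: x_pred=-11.8827  r=11.1827  x^+=-6.4255  v^+=-1.8966  a^+=1.7096
step 5: x_pred=-7.4496  r=9.4596  x^+=-2.8333  v^+=2.5161  a^+=3.8243
step 6: x_pred=3.5944  r=-6.7344  x^+=0.3080  v^+=5.8780  a^+=2.3188
step 7: x_pred=9.8200  r=-6.9300  x^+=6.4382  v^+=7.2523  a^+=0.7697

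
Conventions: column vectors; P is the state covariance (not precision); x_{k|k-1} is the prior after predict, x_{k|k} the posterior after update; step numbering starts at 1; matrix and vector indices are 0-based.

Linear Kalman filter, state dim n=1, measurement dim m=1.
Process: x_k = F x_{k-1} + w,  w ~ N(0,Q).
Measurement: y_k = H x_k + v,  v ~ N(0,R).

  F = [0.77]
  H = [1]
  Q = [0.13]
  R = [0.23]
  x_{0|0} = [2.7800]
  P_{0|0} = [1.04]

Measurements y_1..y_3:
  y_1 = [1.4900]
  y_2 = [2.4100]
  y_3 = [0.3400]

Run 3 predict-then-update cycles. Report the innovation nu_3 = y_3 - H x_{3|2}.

step 1: x^-=[2.1406]  P^-=[0.7466]  S=[0.9766]  K=[0.7645]  nu=[-0.6506]  x^+=[1.6432]  P^+=[0.1758]
step 2: x^-=[1.2653]  P^-=[0.2343]  S=[0.4643]  K=[0.5046]  nu=[1.1447]  x^+=[1.8429]  P^+=[0.1161]
step 3: x^-=[1.4190]  P^-=[0.1988]  S=[0.4288]  K=[0.4636]  nu=[-1.0790]  x^+=[0.9188]  P^+=[0.1066]

innov = [-1.0790]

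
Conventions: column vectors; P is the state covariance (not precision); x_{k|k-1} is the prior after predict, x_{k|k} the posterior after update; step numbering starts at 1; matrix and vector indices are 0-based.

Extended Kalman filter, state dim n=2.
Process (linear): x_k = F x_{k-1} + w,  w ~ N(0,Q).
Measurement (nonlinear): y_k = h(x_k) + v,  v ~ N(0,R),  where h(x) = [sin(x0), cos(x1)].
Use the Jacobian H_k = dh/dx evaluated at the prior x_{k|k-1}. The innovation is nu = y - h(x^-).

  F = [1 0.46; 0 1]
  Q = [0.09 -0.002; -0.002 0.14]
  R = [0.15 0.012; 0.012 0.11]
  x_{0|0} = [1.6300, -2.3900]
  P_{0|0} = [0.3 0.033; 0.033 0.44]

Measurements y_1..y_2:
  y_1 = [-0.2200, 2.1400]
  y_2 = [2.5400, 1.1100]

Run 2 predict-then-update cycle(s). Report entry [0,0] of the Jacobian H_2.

step 1: x^-=[0.5306, -2.3900]  P^-=[0.5135 0.2334; 0.2334 0.5800]  H_jac=[0.8625 0.0000; 0.0000 0.6828]  S=[0.5320 0.1495; 0.1495 0.3804]  K=[0.8035 0.1033; 0.0966 1.0031]  nu=[-0.7261, 2.8706]  x^+=[0.2437, 0.4194]  P^+=[0.1412 0.0308; 0.0308 0.1633]
step 2: x^-=[0.4366, 0.4194]  P^-=[0.2940 0.1039; 0.1039 0.3033]  H_jac=[0.9062 0.0000; 0.0000 -0.4072]  S=[0.3915 -0.0263; -0.0263 0.1603]  K=[0.6703 -0.1538; 0.1908 -0.7392]  nu=[2.1172, 0.1967]  x^+=[1.8255, 0.6779]  P^+=[0.1089 0.0218; 0.0218 0.1941]

H_jac[0,0] = 0.9062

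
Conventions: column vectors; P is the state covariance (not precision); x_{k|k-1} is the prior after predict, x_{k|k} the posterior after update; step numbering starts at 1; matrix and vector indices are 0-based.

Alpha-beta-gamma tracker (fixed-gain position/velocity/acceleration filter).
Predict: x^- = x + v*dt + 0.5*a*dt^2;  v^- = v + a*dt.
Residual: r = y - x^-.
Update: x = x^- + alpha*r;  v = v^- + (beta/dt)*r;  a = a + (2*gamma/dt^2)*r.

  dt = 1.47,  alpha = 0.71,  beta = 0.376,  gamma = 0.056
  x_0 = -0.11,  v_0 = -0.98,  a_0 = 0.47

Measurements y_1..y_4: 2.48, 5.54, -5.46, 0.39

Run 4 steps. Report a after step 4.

step 1: x_pred=-1.0428  r=3.5228  x^+=1.4584  v^+=0.6120  a^+=0.6526
step 2: x_pred=3.0631  r=2.4769  x^+=4.8217  v^+=2.2048  a^+=0.7810
step 3: x_pred=8.9066  r=-14.3666  x^+=-1.2937  v^+=-0.3219  a^+=0.0363
step 4: x_pred=-1.7276  r=2.1176  x^+=-0.2241  v^+=0.2732  a^+=0.1461

a_post = 0.1461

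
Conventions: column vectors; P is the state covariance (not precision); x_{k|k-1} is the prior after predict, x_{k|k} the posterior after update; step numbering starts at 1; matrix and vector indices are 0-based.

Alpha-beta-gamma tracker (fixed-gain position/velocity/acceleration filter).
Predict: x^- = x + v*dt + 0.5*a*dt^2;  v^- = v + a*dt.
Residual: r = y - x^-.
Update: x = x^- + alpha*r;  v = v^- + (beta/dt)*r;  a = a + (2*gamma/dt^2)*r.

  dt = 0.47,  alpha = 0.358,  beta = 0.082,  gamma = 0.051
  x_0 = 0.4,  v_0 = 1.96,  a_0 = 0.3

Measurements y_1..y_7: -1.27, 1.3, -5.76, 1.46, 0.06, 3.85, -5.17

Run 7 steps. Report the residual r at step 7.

resid = -3.7025

step 1: x_pred=1.3543  r=-2.6243  x^+=0.4148  v^+=1.6431  a^+=-0.9118
step 2: x_pred=1.0864  r=0.2136  x^+=1.1629  v^+=1.2519  a^+=-0.8131
step 3: x_pred=1.6614  r=-7.4214  x^+=-0.9954  v^+=-0.4251  a^+=-4.2400
step 4: x_pred=-1.6636  r=3.1236  x^+=-0.5453  v^+=-1.8729  a^+=-2.7977
step 5: x_pred=-1.7346  r=1.7946  x^+=-1.0921  v^+=-2.8747  a^+=-1.9690
step 6: x_pred=-2.6607  r=6.5107  x^+=-0.3299  v^+=-2.6643  a^+=1.0373
step 7: x_pred=-1.4675  r=-3.7025  x^+=-2.7930  v^+=-2.8227  a^+=-0.6723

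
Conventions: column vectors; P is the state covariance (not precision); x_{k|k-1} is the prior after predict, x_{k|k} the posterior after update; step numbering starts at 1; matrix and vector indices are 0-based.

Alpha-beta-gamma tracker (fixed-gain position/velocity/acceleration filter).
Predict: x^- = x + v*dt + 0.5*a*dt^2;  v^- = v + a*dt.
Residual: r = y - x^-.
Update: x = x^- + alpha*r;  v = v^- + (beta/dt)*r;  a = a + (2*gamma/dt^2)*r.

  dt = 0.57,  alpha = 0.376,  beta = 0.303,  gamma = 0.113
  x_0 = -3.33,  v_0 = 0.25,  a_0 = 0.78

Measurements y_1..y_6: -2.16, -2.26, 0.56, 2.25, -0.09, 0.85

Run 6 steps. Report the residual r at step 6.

step 1: x_pred=-3.0608  r=0.9008  x^+=-2.7221  v^+=1.1734  a^+=1.4066
step 2: x_pred=-1.8247  r=-0.4353  x^+=-1.9884  v^+=1.7438  a^+=1.1038
step 3: x_pred=-0.8151  r=1.3751  x^+=-0.2981  v^+=3.1040  a^+=2.0603
step 4: x_pred=1.8059  r=0.4441  x^+=1.9729  v^+=4.5144  a^+=2.3693
step 5: x_pred=4.9310  r=-5.0210  x^+=3.0431  v^+=3.1959  a^+=-1.1233
step 6: x_pred=4.6822  r=-3.8322  x^+=3.2413  v^+=0.5184  a^+=-3.7890

resid = -3.8322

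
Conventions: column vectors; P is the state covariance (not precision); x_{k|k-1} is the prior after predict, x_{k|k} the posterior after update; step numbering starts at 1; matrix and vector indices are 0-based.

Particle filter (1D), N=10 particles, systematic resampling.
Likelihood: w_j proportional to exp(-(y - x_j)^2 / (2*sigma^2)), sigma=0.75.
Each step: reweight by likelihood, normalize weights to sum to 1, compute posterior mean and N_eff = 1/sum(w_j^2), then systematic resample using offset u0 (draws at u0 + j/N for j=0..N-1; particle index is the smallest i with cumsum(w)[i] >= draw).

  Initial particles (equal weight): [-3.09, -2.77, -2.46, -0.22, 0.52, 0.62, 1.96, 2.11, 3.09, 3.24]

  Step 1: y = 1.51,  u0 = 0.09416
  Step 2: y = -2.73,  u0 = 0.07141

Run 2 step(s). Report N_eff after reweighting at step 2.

step 1: w=[0.0000, 0.0000, 0.0000, 0.0257, 0.1537, 0.1816, 0.3067, 0.2667, 0.0399, 0.0257]  mean=1.5573  Neff=4.4499  idx=[4, 5, 5, 6, 6, 6, 7, 7, 7, 9]
step 2: w=[0.4734, 0.2633, 0.2633, 0.0000, 0.0000, 0.0000, 0.0000, 0.0000, 0.0000, 0.0000]  mean=0.5728  Neff=2.7570  idx=[0, 0, 0, 0, 0, 1, 1, 2, 2, 2]

N_eff = 2.7570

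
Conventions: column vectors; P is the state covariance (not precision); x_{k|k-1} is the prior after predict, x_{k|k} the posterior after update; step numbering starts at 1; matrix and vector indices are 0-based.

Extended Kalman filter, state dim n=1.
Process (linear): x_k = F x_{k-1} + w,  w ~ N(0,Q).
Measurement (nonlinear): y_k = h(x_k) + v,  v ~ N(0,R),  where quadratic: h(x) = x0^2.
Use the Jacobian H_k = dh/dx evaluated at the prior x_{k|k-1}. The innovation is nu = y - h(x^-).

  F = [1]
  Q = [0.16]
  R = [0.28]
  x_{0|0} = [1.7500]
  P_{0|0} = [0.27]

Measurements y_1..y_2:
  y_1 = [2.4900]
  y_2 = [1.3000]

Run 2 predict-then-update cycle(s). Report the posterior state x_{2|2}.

step 1: x^-=[1.7500]  P^-=[0.4300]  H_jac=[3.5000]  S=[5.5475]  K=[0.2713]  nu=[-0.5725]  x^+=[1.5947]  P^+=[0.0217]
step 2: x^-=[1.5947]  P^-=[0.1817]  H_jac=[3.1894]  S=[2.1283]  K=[0.2723]  nu=[-1.2430]  x^+=[1.2562]  P^+=[0.0239]

x_post = [1.2562]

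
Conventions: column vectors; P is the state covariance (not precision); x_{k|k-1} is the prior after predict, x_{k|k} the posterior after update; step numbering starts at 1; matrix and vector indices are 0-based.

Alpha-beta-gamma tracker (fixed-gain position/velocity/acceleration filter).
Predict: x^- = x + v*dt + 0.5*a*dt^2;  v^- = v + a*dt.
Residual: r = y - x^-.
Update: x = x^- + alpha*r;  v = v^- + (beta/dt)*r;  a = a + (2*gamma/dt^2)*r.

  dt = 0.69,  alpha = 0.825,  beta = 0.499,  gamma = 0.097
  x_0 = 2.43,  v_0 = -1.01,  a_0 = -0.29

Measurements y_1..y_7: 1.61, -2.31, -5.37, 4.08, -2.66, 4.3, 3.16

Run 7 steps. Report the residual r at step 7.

step 1: x_pred=1.6641  r=-0.0541  x^+=1.6195  v^+=-1.2492  a^+=-0.3120
step 2: x_pred=0.6832  r=-2.9932  x^+=-1.7862  v^+=-3.6292  a^+=-1.5317
step 3: x_pred=-4.6549  r=-0.7151  x^+=-5.2449  v^+=-5.2032  a^+=-1.8231
step 4: x_pred=-9.2690  r=13.3490  x^+=1.7439  v^+=3.1928  a^+=3.6164
step 5: x_pred=4.8078  r=-7.4678  x^+=-1.3531  v^+=0.2874  a^+=0.5734
step 6: x_pred=-1.0183  r=5.3183  x^+=3.3693  v^+=4.5292  a^+=2.7405
step 7: x_pred=7.1468  r=-3.9868  x^+=3.8577  v^+=3.5369  a^+=1.1159

resid = -3.9868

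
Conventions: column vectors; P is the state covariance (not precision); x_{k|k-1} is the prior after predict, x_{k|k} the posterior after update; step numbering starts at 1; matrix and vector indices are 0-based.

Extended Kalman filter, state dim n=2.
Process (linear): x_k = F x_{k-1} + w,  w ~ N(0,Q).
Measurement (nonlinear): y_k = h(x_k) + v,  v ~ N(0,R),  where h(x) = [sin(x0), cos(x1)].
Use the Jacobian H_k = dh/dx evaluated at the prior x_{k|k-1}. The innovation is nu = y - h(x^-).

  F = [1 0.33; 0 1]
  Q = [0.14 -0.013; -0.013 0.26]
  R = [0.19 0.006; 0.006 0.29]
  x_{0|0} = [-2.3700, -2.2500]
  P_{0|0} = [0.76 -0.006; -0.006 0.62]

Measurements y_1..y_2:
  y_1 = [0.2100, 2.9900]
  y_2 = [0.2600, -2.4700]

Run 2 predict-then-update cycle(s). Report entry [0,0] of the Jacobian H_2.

H_jac[0,0] = -0.9814

step 1: x^-=[-3.1125, -2.2500]  P^-=[0.9636 0.1856; 0.1856 0.8800]  H_jac=[-0.9996 0.0000; 0.0000 0.7781]  S=[1.1527 -0.1383; -0.1383 0.8228]  K=[-0.8312 0.0357; -0.0623 0.8217]  nu=[0.2391, 3.6182]  x^+=[-3.1819, 0.7083]  P^+=[0.1578 0.0069; 0.0069 0.3058]
step 2: x^-=[-2.9482, 0.7083]  P^-=[0.3357 0.0948; 0.0948 0.5658]  H_jac=[-0.9814 0.0000; 0.0000 -0.6505]  S=[0.5133 0.0665; 0.0665 0.5294]  K=[-0.6371 -0.0365; -0.0927 -0.6836]  nu=[0.4522, -3.2295]  x^+=[-3.1185, 2.8739]  P^+=[0.1236 0.0221; 0.0221 0.3056]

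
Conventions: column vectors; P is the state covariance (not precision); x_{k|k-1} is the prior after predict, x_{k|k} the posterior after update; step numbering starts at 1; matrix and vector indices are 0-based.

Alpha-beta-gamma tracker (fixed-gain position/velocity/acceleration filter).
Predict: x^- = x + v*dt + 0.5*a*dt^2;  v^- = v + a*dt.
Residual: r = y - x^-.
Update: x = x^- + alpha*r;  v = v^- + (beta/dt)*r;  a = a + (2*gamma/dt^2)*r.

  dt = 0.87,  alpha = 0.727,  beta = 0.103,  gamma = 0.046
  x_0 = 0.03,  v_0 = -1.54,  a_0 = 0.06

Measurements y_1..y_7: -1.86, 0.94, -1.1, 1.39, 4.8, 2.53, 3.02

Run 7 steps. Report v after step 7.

step 1: x_pred=-1.2871  r=-0.5729  x^+=-1.7036  v^+=-1.5556  a^+=-0.0096
step 2: x_pred=-3.0606  r=4.0006  x^+=-0.1522  v^+=-1.0904  a^+=0.4766
step 3: x_pred=-0.9204  r=-0.1796  x^+=-1.0510  v^+=-0.6970  a^+=0.4548
step 4: x_pred=-1.4852  r=2.8752  x^+=0.6051  v^+=0.0391  a^+=0.8043
step 5: x_pred=0.9435  r=3.8565  x^+=3.7472  v^+=1.1954  a^+=1.2730
step 6: x_pred=5.2690  r=-2.7390  x^+=3.2777  v^+=1.9787  a^+=0.9401
step 7: x_pred=5.3550  r=-2.3350  x^+=3.6575  v^+=2.5202  a^+=0.6563

v_post = 2.5202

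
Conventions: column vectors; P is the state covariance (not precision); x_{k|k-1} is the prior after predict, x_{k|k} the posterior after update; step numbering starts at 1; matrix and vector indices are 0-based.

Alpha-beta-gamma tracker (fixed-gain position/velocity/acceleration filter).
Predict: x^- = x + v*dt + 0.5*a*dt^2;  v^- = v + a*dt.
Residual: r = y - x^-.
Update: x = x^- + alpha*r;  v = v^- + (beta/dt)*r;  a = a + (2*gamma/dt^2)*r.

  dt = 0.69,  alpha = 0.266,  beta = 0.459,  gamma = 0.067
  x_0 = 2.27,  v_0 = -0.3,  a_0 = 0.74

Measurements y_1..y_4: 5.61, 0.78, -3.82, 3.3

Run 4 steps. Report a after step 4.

a_post = -0.6395

step 1: x_pred=2.2392  r=3.3708  x^+=3.1358  v^+=2.4529  a^+=1.6887
step 2: x_pred=5.2303  r=-4.4503  x^+=4.0465  v^+=0.6577  a^+=0.4362
step 3: x_pred=4.6042  r=-8.4242  x^+=2.3634  v^+=-4.6452  a^+=-1.9349
step 4: x_pred=-1.3024  r=4.6024  x^+=-0.0782  v^+=-2.9187  a^+=-0.6395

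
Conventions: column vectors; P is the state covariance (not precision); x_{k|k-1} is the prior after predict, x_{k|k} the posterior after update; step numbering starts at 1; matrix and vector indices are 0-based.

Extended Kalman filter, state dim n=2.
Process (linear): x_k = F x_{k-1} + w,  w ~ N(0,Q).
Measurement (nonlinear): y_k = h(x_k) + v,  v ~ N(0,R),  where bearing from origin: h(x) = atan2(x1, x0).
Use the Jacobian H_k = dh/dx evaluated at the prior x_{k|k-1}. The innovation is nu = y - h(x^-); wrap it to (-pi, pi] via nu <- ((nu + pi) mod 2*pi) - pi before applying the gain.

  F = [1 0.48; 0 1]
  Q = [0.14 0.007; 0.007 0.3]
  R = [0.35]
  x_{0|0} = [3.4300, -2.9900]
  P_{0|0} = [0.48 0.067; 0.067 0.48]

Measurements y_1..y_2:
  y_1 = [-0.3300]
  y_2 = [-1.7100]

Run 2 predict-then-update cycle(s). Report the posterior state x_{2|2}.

x_post = [0.6206, -2.9892]

step 1: x^-=[1.9948, -2.9900]  P^-=[0.7949 0.3044; 0.3044 0.7800]  H_jac=[0.2314 0.1544]  S=[0.4329]  K=[0.5335; 0.4409]  nu=[0.6525]  x^+=[2.3429, -2.7023]  P^+=[0.6717 0.2026; 0.2026 0.6958]
step 2: x^-=[1.0458, -2.7023]  P^-=[1.1665 0.5436; 0.5436 0.9958]  H_jac=[0.3219 0.1246]  S=[0.5299]  K=[0.8363; 0.5643]  nu=[-0.5084]  x^+=[0.6206, -2.9892]  P^+=[0.7959 0.2935; 0.2935 0.8271]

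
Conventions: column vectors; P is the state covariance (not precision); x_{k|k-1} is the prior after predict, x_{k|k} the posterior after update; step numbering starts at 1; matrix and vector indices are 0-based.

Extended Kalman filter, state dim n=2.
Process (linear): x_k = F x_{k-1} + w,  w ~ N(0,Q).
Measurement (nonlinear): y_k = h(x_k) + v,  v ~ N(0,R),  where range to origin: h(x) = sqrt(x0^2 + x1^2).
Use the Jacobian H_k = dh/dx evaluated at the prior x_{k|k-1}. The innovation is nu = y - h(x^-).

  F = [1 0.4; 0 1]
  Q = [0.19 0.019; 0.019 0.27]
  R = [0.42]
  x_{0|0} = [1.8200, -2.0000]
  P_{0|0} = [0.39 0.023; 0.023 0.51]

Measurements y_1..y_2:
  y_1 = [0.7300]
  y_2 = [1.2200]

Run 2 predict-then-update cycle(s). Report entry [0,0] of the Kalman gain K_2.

step 1: x^-=[1.0200, -2.0000]  P^-=[0.6800 0.2460; 0.2460 0.7800]  H_jac=[0.4543 -0.8908]  S=[0.9802]  K=[0.0916; -0.5948]  nu=[-1.5151]  x^+=[0.8812, -1.0988]  P^+=[0.6718 0.2994; 0.2994 0.4332]
step 2: x^-=[0.4417, -1.0988]  P^-=[1.1706 0.4917; 0.4917 0.7032]  H_jac=[0.3730 -0.9278]  S=[0.8479]  K=[-0.0231; -0.5532]  nu=[0.0358]  x^+=[0.4409, -1.1186]  P^+=[1.1702 0.4809; 0.4809 0.4437]

K[0,0] = -0.0231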